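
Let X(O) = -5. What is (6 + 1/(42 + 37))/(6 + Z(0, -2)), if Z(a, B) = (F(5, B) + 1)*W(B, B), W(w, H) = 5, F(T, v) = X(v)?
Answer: -475/1106 ≈ -0.42948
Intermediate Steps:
F(T, v) = -5
Z(a, B) = -20 (Z(a, B) = (-5 + 1)*5 = -4*5 = -20)
(6 + 1/(42 + 37))/(6 + Z(0, -2)) = (6 + 1/(42 + 37))/(6 - 20) = (6 + 1/79)/(-14) = -(6 + 1/79)/14 = -1/14*475/79 = -475/1106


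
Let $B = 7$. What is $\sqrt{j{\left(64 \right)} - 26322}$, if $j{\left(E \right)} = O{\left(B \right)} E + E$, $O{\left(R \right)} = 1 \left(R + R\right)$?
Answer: $3 i \sqrt{2818} \approx 159.25 i$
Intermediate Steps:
$O{\left(R \right)} = 2 R$ ($O{\left(R \right)} = 1 \cdot 2 R = 2 R$)
$j{\left(E \right)} = 15 E$ ($j{\left(E \right)} = 2 \cdot 7 E + E = 14 E + E = 15 E$)
$\sqrt{j{\left(64 \right)} - 26322} = \sqrt{15 \cdot 64 - 26322} = \sqrt{960 - 26322} = \sqrt{-25362} = 3 i \sqrt{2818}$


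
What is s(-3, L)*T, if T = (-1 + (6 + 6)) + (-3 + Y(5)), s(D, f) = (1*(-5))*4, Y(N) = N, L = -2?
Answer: -260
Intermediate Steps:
s(D, f) = -20 (s(D, f) = -5*4 = -20)
T = 13 (T = (-1 + (6 + 6)) + (-3 + 5) = (-1 + 12) + 2 = 11 + 2 = 13)
s(-3, L)*T = -20*13 = -260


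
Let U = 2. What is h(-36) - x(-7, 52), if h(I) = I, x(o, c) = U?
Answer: -38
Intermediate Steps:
x(o, c) = 2
h(-36) - x(-7, 52) = -36 - 1*2 = -36 - 2 = -38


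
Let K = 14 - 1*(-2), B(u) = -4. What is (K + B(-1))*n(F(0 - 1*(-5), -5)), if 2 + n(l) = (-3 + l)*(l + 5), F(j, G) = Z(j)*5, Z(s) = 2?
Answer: 1236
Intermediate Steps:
F(j, G) = 10 (F(j, G) = 2*5 = 10)
n(l) = -2 + (-3 + l)*(5 + l) (n(l) = -2 + (-3 + l)*(l + 5) = -2 + (-3 + l)*(5 + l))
K = 16 (K = 14 + 2 = 16)
(K + B(-1))*n(F(0 - 1*(-5), -5)) = (16 - 4)*(-17 + 10² + 2*10) = 12*(-17 + 100 + 20) = 12*103 = 1236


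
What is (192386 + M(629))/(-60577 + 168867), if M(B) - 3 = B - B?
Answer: 11317/6370 ≈ 1.7766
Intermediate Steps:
M(B) = 3 (M(B) = 3 + (B - B) = 3 + 0 = 3)
(192386 + M(629))/(-60577 + 168867) = (192386 + 3)/(-60577 + 168867) = 192389/108290 = 192389*(1/108290) = 11317/6370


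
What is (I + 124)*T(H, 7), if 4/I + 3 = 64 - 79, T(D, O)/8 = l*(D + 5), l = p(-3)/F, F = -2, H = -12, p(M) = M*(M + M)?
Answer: 62384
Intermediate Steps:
p(M) = 2*M² (p(M) = M*(2*M) = 2*M²)
l = -9 (l = (2*(-3)²)/(-2) = (2*9)*(-½) = 18*(-½) = -9)
T(D, O) = -360 - 72*D (T(D, O) = 8*(-9*(D + 5)) = 8*(-9*(5 + D)) = 8*(-45 - 9*D) = -360 - 72*D)
I = -2/9 (I = 4/(-3 + (64 - 79)) = 4/(-3 - 15) = 4/(-18) = 4*(-1/18) = -2/9 ≈ -0.22222)
(I + 124)*T(H, 7) = (-2/9 + 124)*(-360 - 72*(-12)) = 1114*(-360 + 864)/9 = (1114/9)*504 = 62384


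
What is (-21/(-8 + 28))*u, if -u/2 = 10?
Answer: 21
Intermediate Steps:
u = -20 (u = -2*10 = -20)
(-21/(-8 + 28))*u = (-21/(-8 + 28))*(-20) = (-21/20)*(-20) = ((1/20)*(-21))*(-20) = -21/20*(-20) = 21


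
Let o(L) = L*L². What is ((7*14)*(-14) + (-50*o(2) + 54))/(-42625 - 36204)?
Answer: 1718/78829 ≈ 0.021794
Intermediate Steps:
o(L) = L³
((7*14)*(-14) + (-50*o(2) + 54))/(-42625 - 36204) = ((7*14)*(-14) + (-50*2³ + 54))/(-42625 - 36204) = (98*(-14) + (-50*8 + 54))/(-78829) = (-1372 + (-400 + 54))*(-1/78829) = (-1372 - 346)*(-1/78829) = -1718*(-1/78829) = 1718/78829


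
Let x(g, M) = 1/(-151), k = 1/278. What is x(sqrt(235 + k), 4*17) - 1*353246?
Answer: -53340147/151 ≈ -3.5325e+5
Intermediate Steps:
k = 1/278 ≈ 0.0035971
x(g, M) = -1/151
x(sqrt(235 + k), 4*17) - 1*353246 = -1/151 - 1*353246 = -1/151 - 353246 = -53340147/151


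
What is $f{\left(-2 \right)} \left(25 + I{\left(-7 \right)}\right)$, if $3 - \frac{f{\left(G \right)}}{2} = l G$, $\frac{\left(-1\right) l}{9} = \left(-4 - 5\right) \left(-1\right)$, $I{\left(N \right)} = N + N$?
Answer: $-3498$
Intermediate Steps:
$I{\left(N \right)} = 2 N$
$l = -81$ ($l = - 9 \left(-4 - 5\right) \left(-1\right) = - 9 \left(\left(-9\right) \left(-1\right)\right) = \left(-9\right) 9 = -81$)
$f{\left(G \right)} = 6 + 162 G$ ($f{\left(G \right)} = 6 - 2 \left(- 81 G\right) = 6 + 162 G$)
$f{\left(-2 \right)} \left(25 + I{\left(-7 \right)}\right) = \left(6 + 162 \left(-2\right)\right) \left(25 + 2 \left(-7\right)\right) = \left(6 - 324\right) \left(25 - 14\right) = \left(-318\right) 11 = -3498$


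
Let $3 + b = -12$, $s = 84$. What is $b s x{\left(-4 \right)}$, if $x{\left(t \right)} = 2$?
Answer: $-2520$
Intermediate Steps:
$b = -15$ ($b = -3 - 12 = -15$)
$b s x{\left(-4 \right)} = \left(-15\right) 84 \cdot 2 = \left(-1260\right) 2 = -2520$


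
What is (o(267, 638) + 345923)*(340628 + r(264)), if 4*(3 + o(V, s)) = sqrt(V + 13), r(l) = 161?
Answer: 117885730880 + 340789*sqrt(70)/2 ≈ 1.1789e+11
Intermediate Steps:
o(V, s) = -3 + sqrt(13 + V)/4 (o(V, s) = -3 + sqrt(V + 13)/4 = -3 + sqrt(13 + V)/4)
(o(267, 638) + 345923)*(340628 + r(264)) = ((-3 + sqrt(13 + 267)/4) + 345923)*(340628 + 161) = ((-3 + sqrt(280)/4) + 345923)*340789 = ((-3 + (2*sqrt(70))/4) + 345923)*340789 = ((-3 + sqrt(70)/2) + 345923)*340789 = (345920 + sqrt(70)/2)*340789 = 117885730880 + 340789*sqrt(70)/2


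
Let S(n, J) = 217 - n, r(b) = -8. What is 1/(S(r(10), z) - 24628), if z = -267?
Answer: -1/24403 ≈ -4.0979e-5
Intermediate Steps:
1/(S(r(10), z) - 24628) = 1/((217 - 1*(-8)) - 24628) = 1/((217 + 8) - 24628) = 1/(225 - 24628) = 1/(-24403) = -1/24403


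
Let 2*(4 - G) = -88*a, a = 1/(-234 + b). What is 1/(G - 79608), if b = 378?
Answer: -36/2865733 ≈ -1.2562e-5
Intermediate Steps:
a = 1/144 (a = 1/(-234 + 378) = 1/144 ≈ 0.0069444)
G = 155/36 (G = 4 - (-44)/144 = 4 - 1/2*(-11/18) = 4 + 11/36 = 155/36 ≈ 4.3056)
1/(G - 79608) = 1/(155/36 - 79608) = 1/(-2865733/36) = -36/2865733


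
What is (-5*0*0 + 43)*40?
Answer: 1720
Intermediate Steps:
(-5*0*0 + 43)*40 = (0*0 + 43)*40 = (0 + 43)*40 = 43*40 = 1720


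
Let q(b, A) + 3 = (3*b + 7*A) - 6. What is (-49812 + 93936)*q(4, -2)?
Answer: -485364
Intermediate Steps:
q(b, A) = -9 + 3*b + 7*A (q(b, A) = -3 + ((3*b + 7*A) - 6) = -3 + (-6 + 3*b + 7*A) = -9 + 3*b + 7*A)
(-49812 + 93936)*q(4, -2) = (-49812 + 93936)*(-9 + 3*4 + 7*(-2)) = 44124*(-9 + 12 - 14) = 44124*(-11) = -485364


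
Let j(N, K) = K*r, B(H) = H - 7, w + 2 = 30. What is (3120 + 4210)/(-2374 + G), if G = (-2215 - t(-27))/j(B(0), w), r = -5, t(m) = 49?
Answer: -128275/41262 ≈ -3.1088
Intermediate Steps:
w = 28 (w = -2 + 30 = 28)
B(H) = -7 + H
j(N, K) = -5*K (j(N, K) = K*(-5) = -5*K)
G = 566/35 (G = (-2215 - 1*49)/((-5*28)) = (-2215 - 49)/(-140) = -2264*(-1/140) = 566/35 ≈ 16.171)
(3120 + 4210)/(-2374 + G) = (3120 + 4210)/(-2374 + 566/35) = 7330/(-82524/35) = 7330*(-35/82524) = -128275/41262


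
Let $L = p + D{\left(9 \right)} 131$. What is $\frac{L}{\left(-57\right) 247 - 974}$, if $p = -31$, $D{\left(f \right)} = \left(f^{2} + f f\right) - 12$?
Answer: $- \frac{19619}{15053} \approx -1.3033$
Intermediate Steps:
$D{\left(f \right)} = -12 + 2 f^{2}$ ($D{\left(f \right)} = \left(f^{2} + f^{2}\right) - 12 = 2 f^{2} - 12 = -12 + 2 f^{2}$)
$L = 19619$ ($L = -31 + \left(-12 + 2 \cdot 9^{2}\right) 131 = -31 + \left(-12 + 2 \cdot 81\right) 131 = -31 + \left(-12 + 162\right) 131 = -31 + 150 \cdot 131 = -31 + 19650 = 19619$)
$\frac{L}{\left(-57\right) 247 - 974} = \frac{19619}{\left(-57\right) 247 - 974} = \frac{19619}{-14079 - 974} = \frac{19619}{-15053} = 19619 \left(- \frac{1}{15053}\right) = - \frac{19619}{15053}$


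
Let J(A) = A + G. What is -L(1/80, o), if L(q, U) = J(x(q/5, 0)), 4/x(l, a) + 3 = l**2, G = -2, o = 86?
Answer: 1599998/479999 ≈ 3.3333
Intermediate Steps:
x(l, a) = 4/(-3 + l**2)
J(A) = -2 + A (J(A) = A - 2 = -2 + A)
L(q, U) = -2 + 4/(-3 + q**2/25) (L(q, U) = -2 + 4/(-3 + (q/5)**2) = -2 + 4/(-3 + q**2/25))
-L(1/80, o) = -2*(125 - (1/80)**2)/(-75 + (1/80)**2) = -2*(125 - 1*1/6400)/(-75 + 1/6400) = -2*(125 - 1/6400)/(-479999/6400) = -2*(-6400)*799999/(479999*6400) = -1*(-1599998/479999) = 1599998/479999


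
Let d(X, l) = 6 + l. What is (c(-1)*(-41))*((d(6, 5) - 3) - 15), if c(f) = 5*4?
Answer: 5740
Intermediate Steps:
c(f) = 20
(c(-1)*(-41))*((d(6, 5) - 3) - 15) = (20*(-41))*(((6 + 5) - 3) - 15) = -820*((11 - 3) - 15) = -820*(8 - 15) = -820*(-7) = 5740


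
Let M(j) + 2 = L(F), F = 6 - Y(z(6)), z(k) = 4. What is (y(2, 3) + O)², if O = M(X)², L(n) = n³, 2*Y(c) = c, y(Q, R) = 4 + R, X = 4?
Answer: 14830201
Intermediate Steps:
Y(c) = c/2
F = 4 (F = 6 - 4/2 = 6 - 1*2 = 6 - 2 = 4)
M(j) = 62 (M(j) = -2 + 4³ = -2 + 64 = 62)
O = 3844 (O = 62² = 3844)
(y(2, 3) + O)² = ((4 + 3) + 3844)² = (7 + 3844)² = 3851² = 14830201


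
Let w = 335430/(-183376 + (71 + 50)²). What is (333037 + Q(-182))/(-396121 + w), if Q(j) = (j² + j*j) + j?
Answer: -4489509647/4455987491 ≈ -1.0075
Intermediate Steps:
Q(j) = j + 2*j² (Q(j) = (j² + j²) + j = 2*j² + j = j + 2*j²)
w = -22362/11249 (w = 335430/(-183376 + 121²) = 335430/(-183376 + 14641) = 335430/(-168735) = 335430*(-1/168735) = -22362/11249 ≈ -1.9879)
(333037 + Q(-182))/(-396121 + w) = (333037 - 182*(1 + 2*(-182)))/(-396121 - 22362/11249) = (333037 - 182*(1 - 364))/(-4455987491/11249) = (333037 - 182*(-363))*(-11249/4455987491) = (333037 + 66066)*(-11249/4455987491) = 399103*(-11249/4455987491) = -4489509647/4455987491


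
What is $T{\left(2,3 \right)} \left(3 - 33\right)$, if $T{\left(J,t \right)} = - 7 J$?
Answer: $420$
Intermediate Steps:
$T{\left(2,3 \right)} \left(3 - 33\right) = \left(-7\right) 2 \left(3 - 33\right) = \left(-14\right) \left(-30\right) = 420$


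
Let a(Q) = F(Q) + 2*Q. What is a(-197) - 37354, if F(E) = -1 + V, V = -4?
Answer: -37753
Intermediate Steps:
F(E) = -5 (F(E) = -1 - 4 = -5)
a(Q) = -5 + 2*Q
a(-197) - 37354 = (-5 + 2*(-197)) - 37354 = (-5 - 394) - 37354 = -399 - 37354 = -37753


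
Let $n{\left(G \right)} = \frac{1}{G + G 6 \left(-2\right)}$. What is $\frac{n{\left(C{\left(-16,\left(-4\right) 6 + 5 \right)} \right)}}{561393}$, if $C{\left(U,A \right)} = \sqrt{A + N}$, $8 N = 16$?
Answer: $\frac{i \sqrt{17}}{104980491} \approx 3.9275 \cdot 10^{-8} i$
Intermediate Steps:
$N = 2$ ($N = \frac{1}{8} \cdot 16 = 2$)
$C{\left(U,A \right)} = \sqrt{2 + A}$ ($C{\left(U,A \right)} = \sqrt{A + 2} = \sqrt{2 + A}$)
$n{\left(G \right)} = - \frac{1}{11 G}$ ($n{\left(G \right)} = \frac{1}{G + 6 G \left(-2\right)} = \frac{1}{G - 12 G} = \frac{1}{\left(-11\right) G} = - \frac{1}{11 G}$)
$\frac{n{\left(C{\left(-16,\left(-4\right) 6 + 5 \right)} \right)}}{561393} = \frac{\left(- \frac{1}{11}\right) \frac{1}{\sqrt{2 + \left(\left(-4\right) 6 + 5\right)}}}{561393} = - \frac{1}{11 \sqrt{2 + \left(-24 + 5\right)}} \frac{1}{561393} = - \frac{1}{11 \sqrt{2 - 19}} \cdot \frac{1}{561393} = - \frac{1}{11 \sqrt{-17}} \cdot \frac{1}{561393} = - \frac{1}{11 i \sqrt{17}} \cdot \frac{1}{561393} = - \frac{\left(- \frac{1}{17}\right) i \sqrt{17}}{11} \cdot \frac{1}{561393} = \frac{i \sqrt{17}}{187} \cdot \frac{1}{561393} = \frac{i \sqrt{17}}{104980491}$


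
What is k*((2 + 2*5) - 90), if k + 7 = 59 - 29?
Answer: -1794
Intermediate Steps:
k = 23 (k = -7 + (59 - 29) = -7 + 30 = 23)
k*((2 + 2*5) - 90) = 23*((2 + 2*5) - 90) = 23*((2 + 10) - 90) = 23*(12 - 90) = 23*(-78) = -1794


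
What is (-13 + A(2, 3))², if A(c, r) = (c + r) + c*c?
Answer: 16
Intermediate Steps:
A(c, r) = c + r + c² (A(c, r) = (c + r) + c² = c + r + c²)
(-13 + A(2, 3))² = (-13 + (2 + 3 + 2²))² = (-13 + (2 + 3 + 4))² = (-13 + 9)² = (-4)² = 16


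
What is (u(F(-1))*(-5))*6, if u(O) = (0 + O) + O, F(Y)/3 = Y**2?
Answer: -180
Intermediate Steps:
F(Y) = 3*Y**2
u(O) = 2*O (u(O) = O + O = 2*O)
(u(F(-1))*(-5))*6 = ((2*(3*(-1)**2))*(-5))*6 = ((2*(3*1))*(-5))*6 = ((2*3)*(-5))*6 = (6*(-5))*6 = -30*6 = -180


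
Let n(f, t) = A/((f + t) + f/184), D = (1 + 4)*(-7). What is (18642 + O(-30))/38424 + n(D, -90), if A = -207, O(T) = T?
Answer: 157685061/73758070 ≈ 2.1379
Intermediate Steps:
D = -35 (D = 5*(-7) = -35)
n(f, t) = -207/(t + 185*f/184) (n(f, t) = -207/((f + t) + f/184) = -207/(t + 185*f/184))
(18642 + O(-30))/38424 + n(D, -90) = (18642 - 30)/38424 - 38088/(184*(-90) + 185*(-35)) = 18612*(1/38424) - 38088/(-16560 - 6475) = 1551/3202 - 38088/(-23035) = 1551/3202 - 38088*(-1/23035) = 1551/3202 + 38088/23035 = 157685061/73758070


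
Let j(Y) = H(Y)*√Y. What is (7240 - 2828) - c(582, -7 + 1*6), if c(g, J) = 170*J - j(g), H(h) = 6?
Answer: 4582 + 6*√582 ≈ 4726.8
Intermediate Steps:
j(Y) = 6*√Y
c(g, J) = -6*√g + 170*J (c(g, J) = 170*J - 6*√g = -6*√g + 170*J)
(7240 - 2828) - c(582, -7 + 1*6) = (7240 - 2828) - (-6*√582 + 170*(-7 + 1*6)) = 4412 - (-6*√582 + 170*(-7 + 6)) = 4412 - (-6*√582 + 170*(-1)) = 4412 - (-6*√582 - 170) = 4412 - (-170 - 6*√582) = 4412 + (170 + 6*√582) = 4582 + 6*√582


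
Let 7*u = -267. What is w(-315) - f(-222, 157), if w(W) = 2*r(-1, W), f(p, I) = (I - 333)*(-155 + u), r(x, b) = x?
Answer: -237966/7 ≈ -33995.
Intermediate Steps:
u = -267/7 (u = (⅐)*(-267) = -267/7 ≈ -38.143)
f(p, I) = 450216/7 - 1352*I/7 (f(p, I) = (I - 333)*(-155 - 267/7) = (-333 + I)*(-1352/7) = 450216/7 - 1352*I/7)
w(W) = -2 (w(W) = 2*(-1) = -2)
w(-315) - f(-222, 157) = -2 - (450216/7 - 1352/7*157) = -2 - (450216/7 - 212264/7) = -2 - 1*237952/7 = -2 - 237952/7 = -237966/7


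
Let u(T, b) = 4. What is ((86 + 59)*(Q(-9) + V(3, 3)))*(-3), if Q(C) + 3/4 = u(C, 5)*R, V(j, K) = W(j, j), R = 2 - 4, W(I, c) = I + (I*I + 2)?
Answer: -9135/4 ≈ -2283.8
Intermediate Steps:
W(I, c) = 2 + I + I² (W(I, c) = I + (I² + 2) = I + (2 + I²) = 2 + I + I²)
R = -2
V(j, K) = 2 + j + j²
Q(C) = -35/4 (Q(C) = -¾ + 4*(-2) = -¾ - 8 = -35/4)
((86 + 59)*(Q(-9) + V(3, 3)))*(-3) = ((86 + 59)*(-35/4 + (2 + 3 + 3²)))*(-3) = (145*(-35/4 + (2 + 3 + 9)))*(-3) = (145*(-35/4 + 14))*(-3) = (145*(21/4))*(-3) = (3045/4)*(-3) = -9135/4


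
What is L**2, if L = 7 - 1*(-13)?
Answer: 400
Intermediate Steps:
L = 20 (L = 7 + 13 = 20)
L**2 = 20**2 = 400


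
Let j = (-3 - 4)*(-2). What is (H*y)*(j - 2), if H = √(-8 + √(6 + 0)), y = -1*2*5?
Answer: -120*I*√(8 - √6) ≈ -282.71*I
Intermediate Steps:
y = -10 (y = -2*5 = -10)
j = 14 (j = -7*(-2) = 14)
H = √(-8 + √6) ≈ 2.356*I
(H*y)*(j - 2) = (√(-8 + √6)*(-10))*(14 - 2) = -10*√(-8 + √6)*12 = -120*√(-8 + √6)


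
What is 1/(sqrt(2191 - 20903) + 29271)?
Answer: 29271/856810153 - 2*I*sqrt(4678)/856810153 ≈ 3.4163e-5 - 1.5965e-7*I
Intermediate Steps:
1/(sqrt(2191 - 20903) + 29271) = 1/(sqrt(-18712) + 29271) = 1/(2*I*sqrt(4678) + 29271) = 1/(29271 + 2*I*sqrt(4678))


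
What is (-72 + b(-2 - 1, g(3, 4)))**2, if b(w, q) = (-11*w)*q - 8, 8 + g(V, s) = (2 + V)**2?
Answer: 231361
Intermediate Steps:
g(V, s) = -8 + (2 + V)**2
b(w, q) = -8 - 11*q*w (b(w, q) = -11*q*w - 8 = -8 - 11*q*w)
(-72 + b(-2 - 1, g(3, 4)))**2 = (-72 + (-8 - 11*(-8 + (2 + 3)**2)*(-2 - 1)))**2 = (-72 + (-8 - 11*(-8 + 5**2)*(-3)))**2 = (-72 + (-8 - 11*(-8 + 25)*(-3)))**2 = (-72 + (-8 - 11*17*(-3)))**2 = (-72 + (-8 + 561))**2 = (-72 + 553)**2 = 481**2 = 231361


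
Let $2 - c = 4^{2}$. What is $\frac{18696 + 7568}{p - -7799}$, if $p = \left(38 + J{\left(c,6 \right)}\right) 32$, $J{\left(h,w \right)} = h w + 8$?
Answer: $\frac{26264}{6583} \approx 3.9897$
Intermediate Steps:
$c = -14$ ($c = 2 - 4^{2} = 2 - 16 = -14$)
$J{\left(h,w \right)} = 8 + h w$
$p = -1216$ ($p = \left(38 + \left(8 - 84\right)\right) 32 = \left(38 - 76\right) 32 = \left(-38\right) 32 = -1216$)
$\frac{18696 + 7568}{p - -7799} = \frac{18696 + 7568}{-1216 - -7799} = \frac{26264}{-1216 + \left(7900 - 101\right)} = \frac{26264}{-1216 + 7799} = \frac{26264}{6583}$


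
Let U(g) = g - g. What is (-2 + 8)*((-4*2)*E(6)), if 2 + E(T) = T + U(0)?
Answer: -192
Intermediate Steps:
U(g) = 0
E(T) = -2 + T (E(T) = -2 + (T + 0) = -2 + T)
(-2 + 8)*((-4*2)*E(6)) = (-2 + 8)*((-4*2)*(-2 + 6)) = 6*(-8*4) = 6*(-32) = -192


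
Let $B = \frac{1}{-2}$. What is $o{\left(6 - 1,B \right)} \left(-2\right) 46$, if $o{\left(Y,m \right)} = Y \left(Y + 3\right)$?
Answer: $-3680$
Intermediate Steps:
$B = - \frac{1}{2} \approx -0.5$
$o{\left(Y,m \right)} = Y \left(3 + Y\right)$
$o{\left(6 - 1,B \right)} \left(-2\right) 46 = \left(6 - 1\right) \left(3 + \left(6 - 1\right)\right) \left(-2\right) 46 = 5 \left(3 + 5\right) \left(-2\right) 46 = 5 \cdot 8 \left(-2\right) 46 = 40 \left(-2\right) 46 = \left(-80\right) 46 = -3680$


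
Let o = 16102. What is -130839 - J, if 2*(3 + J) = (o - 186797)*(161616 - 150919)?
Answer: 1825662743/2 ≈ 9.1283e+8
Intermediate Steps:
J = -1825924421/2 (J = -3 + ((16102 - 186797)*(161616 - 150919))/2 = -3 + (-170695*10697)/2 = -3 + (½)*(-1825924415) = -3 - 1825924415/2 = -1825924421/2 ≈ -9.1296e+8)
-130839 - J = -130839 - 1*(-1825924421/2) = -130839 + 1825924421/2 = 1825662743/2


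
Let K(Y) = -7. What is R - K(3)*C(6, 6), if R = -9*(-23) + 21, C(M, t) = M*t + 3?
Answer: 501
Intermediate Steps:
C(M, t) = 3 + M*t
R = 228 (R = 207 + 21 = 228)
R - K(3)*C(6, 6) = 228 - (-7)*(3 + 6*6) = 228 - (-7)*(3 + 36) = 228 - (-7)*39 = 228 - 1*(-273) = 228 + 273 = 501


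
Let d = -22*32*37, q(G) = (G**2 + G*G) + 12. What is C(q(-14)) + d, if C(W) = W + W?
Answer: -25240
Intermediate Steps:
q(G) = 12 + 2*G**2 (q(G) = (G**2 + G**2) + 12 = 2*G**2 + 12 = 12 + 2*G**2)
C(W) = 2*W
d = -26048 (d = -704*37 = -26048)
C(q(-14)) + d = 2*(12 + 2*(-14)**2) - 26048 = 2*(12 + 2*196) - 26048 = 2*(12 + 392) - 26048 = 2*404 - 26048 = 808 - 26048 = -25240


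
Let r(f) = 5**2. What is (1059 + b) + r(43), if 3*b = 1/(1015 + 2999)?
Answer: 13053529/12042 ≈ 1084.0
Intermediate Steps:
r(f) = 25
b = 1/12042 (b = 1/(3*(1015 + 2999)) = (1/3)/4014 = (1/3)*(1/4014) = 1/12042 ≈ 8.3043e-5)
(1059 + b) + r(43) = (1059 + 1/12042) + 25 = 12752479/12042 + 25 = 13053529/12042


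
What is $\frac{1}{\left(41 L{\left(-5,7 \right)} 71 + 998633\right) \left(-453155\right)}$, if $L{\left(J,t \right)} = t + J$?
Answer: $- \frac{1}{455173805525} \approx -2.197 \cdot 10^{-12}$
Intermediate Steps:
$L{\left(J,t \right)} = J + t$
$\frac{1}{\left(41 L{\left(-5,7 \right)} 71 + 998633\right) \left(-453155\right)} = \frac{1}{\left(41 \left(-5 + 7\right) 71 + 998633\right) \left(-453155\right)} = \frac{1}{41 \cdot 2 \cdot 71 + 998633} \left(- \frac{1}{453155}\right) = \frac{1}{82 \cdot 71 + 998633} \left(- \frac{1}{453155}\right) = \frac{1}{5822 + 998633} \left(- \frac{1}{453155}\right) = \frac{1}{1004455} \left(- \frac{1}{453155}\right) = - \frac{1}{455173805525}$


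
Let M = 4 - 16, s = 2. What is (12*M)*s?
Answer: -288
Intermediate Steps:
M = -12
(12*M)*s = (12*(-12))*2 = -144*2 = -288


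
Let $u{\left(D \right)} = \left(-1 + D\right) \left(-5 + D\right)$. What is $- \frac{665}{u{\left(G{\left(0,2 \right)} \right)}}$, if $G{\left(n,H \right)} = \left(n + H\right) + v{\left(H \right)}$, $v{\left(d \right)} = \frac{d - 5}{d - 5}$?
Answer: $\frac{665}{4} \approx 166.25$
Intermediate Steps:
$v{\left(d \right)} = 1$ ($v{\left(d \right)} = \frac{-5 + d}{-5 + d} = 1$)
$G{\left(n,H \right)} = 1 + H + n$ ($G{\left(n,H \right)} = \left(n + H\right) + 1 = \left(H + n\right) + 1 = 1 + H + n$)
$- \frac{665}{u{\left(G{\left(0,2 \right)} \right)}} = - \frac{665}{5 + \left(1 + 2 + 0\right)^{2} - 6 \left(1 + 2 + 0\right)} = - \frac{665}{5 + 3^{2} - 18} = - \frac{665}{5 + 9 - 18} = - \frac{665}{-4} = \left(-665\right) \left(- \frac{1}{4}\right) = \frac{665}{4}$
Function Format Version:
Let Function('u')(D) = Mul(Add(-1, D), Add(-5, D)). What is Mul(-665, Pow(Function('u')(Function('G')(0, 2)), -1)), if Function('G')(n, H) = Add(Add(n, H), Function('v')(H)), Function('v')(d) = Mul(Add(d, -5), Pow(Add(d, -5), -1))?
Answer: Rational(665, 4) ≈ 166.25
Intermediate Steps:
Function('v')(d) = 1 (Function('v')(d) = Mul(Add(-5, d), Pow(Add(-5, d), -1)) = 1)
Function('G')(n, H) = Add(1, H, n) (Function('G')(n, H) = Add(Add(n, H), 1) = Add(Add(H, n), 1) = Add(1, H, n))
Mul(-665, Pow(Function('u')(Function('G')(0, 2)), -1)) = Mul(-665, Pow(Add(5, Pow(Add(1, 2, 0), 2), Mul(-6, Add(1, 2, 0))), -1)) = Mul(-665, Pow(Add(5, Pow(3, 2), Mul(-6, 3)), -1)) = Mul(-665, Pow(Add(5, 9, -18), -1)) = Mul(-665, Pow(-4, -1)) = Mul(-665, Rational(-1, 4)) = Rational(665, 4)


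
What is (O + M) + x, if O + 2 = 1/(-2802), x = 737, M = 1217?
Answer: 5469503/2802 ≈ 1952.0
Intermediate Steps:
O = -5605/2802 (O = -2 + 1/(-2802) = -2 - 1/2802 = -5605/2802 ≈ -2.0004)
(O + M) + x = (-5605/2802 + 1217) + 737 = 3404429/2802 + 737 = 5469503/2802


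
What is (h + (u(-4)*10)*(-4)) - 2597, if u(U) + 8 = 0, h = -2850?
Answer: -5127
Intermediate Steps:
u(U) = -8 (u(U) = -8 + 0 = -8)
(h + (u(-4)*10)*(-4)) - 2597 = (-2850 - 8*10*(-4)) - 2597 = (-2850 - 80*(-4)) - 2597 = (-2850 + 320) - 2597 = -2530 - 2597 = -5127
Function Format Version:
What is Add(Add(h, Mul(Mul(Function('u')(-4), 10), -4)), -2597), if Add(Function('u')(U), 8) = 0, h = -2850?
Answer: -5127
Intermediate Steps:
Function('u')(U) = -8 (Function('u')(U) = Add(-8, 0) = -8)
Add(Add(h, Mul(Mul(Function('u')(-4), 10), -4)), -2597) = Add(Add(-2850, Mul(Mul(-8, 10), -4)), -2597) = Add(Add(-2850, Mul(-80, -4)), -2597) = Add(Add(-2850, 320), -2597) = Add(-2530, -2597) = -5127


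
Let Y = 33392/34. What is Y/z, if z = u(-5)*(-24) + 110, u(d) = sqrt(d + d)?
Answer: 91828/15181 + 100176*I*sqrt(10)/75905 ≈ 6.0489 + 4.1734*I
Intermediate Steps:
u(d) = sqrt(2)*sqrt(d) (u(d) = sqrt(2*d) = sqrt(2)*sqrt(d))
Y = 16696/17 (Y = 33392*(1/34) = 16696/17 ≈ 982.12)
z = 110 - 24*I*sqrt(10) (z = (sqrt(2)*sqrt(-5))*(-24) + 110 = (sqrt(2)*(I*sqrt(5)))*(-24) + 110 = (I*sqrt(10))*(-24) + 110 = -24*I*sqrt(10) + 110 = 110 - 24*I*sqrt(10) ≈ 110.0 - 75.895*I)
Y/z = 16696/(17*(110 - 24*I*sqrt(10)))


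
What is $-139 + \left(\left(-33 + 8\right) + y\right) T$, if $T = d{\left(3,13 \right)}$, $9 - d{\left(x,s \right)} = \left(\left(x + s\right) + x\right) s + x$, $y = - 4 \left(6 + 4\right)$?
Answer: $15526$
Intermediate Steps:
$y = -40$ ($y = \left(-4\right) 10 = -40$)
$d{\left(x,s \right)} = 9 - x - s \left(s + 2 x\right)$ ($d{\left(x,s \right)} = 9 - \left(\left(\left(x + s\right) + x\right) s + x\right) = 9 - \left(\left(\left(s + x\right) + x\right) s + x\right) = 9 - \left(\left(s + 2 x\right) s + x\right) = 9 - \left(s \left(s + 2 x\right) + x\right) = 9 - \left(x + s \left(s + 2 x\right)\right) = 9 - x - s \left(s + 2 x\right)$)
$T = -241$ ($T = 9 - 3 - 13^{2} - 26 \cdot 3 = 9 - 3 - 169 - 78 = -241$)
$-139 + \left(\left(-33 + 8\right) + y\right) T = -139 + \left(\left(-33 + 8\right) - 40\right) \left(-241\right) = -139 + \left(-25 - 40\right) \left(-241\right) = -139 - -15665 = -139 + 15665 = 15526$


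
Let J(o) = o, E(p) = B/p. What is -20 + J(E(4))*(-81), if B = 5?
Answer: -485/4 ≈ -121.25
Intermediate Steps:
E(p) = 5/p
-20 + J(E(4))*(-81) = -20 + (5/4)*(-81) = -20 - 405/4 = -485/4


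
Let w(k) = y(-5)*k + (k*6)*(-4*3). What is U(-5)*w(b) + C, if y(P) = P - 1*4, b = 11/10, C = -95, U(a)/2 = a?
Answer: 796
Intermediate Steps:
U(a) = 2*a
b = 11/10 (b = 11*(1/10) = 11/10 ≈ 1.1000)
y(P) = -4 + P (y(P) = P - 4 = -4 + P)
w(k) = -81*k (w(k) = (-4 - 5)*k + (k*6)*(-4*3) = -9*k + (6*k)*(-12) = -9*k - 72*k = -81*k)
U(-5)*w(b) + C = (2*(-5))*(-81*11/10) - 95 = -10*(-891/10) - 95 = 891 - 95 = 796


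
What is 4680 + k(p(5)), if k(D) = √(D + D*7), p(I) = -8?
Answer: 4680 + 8*I ≈ 4680.0 + 8.0*I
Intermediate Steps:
k(D) = 2*√2*√D (k(D) = √(D + 7*D) = √(8*D) = 2*√2*√D)
4680 + k(p(5)) = 4680 + 2*√2*√(-8) = 4680 + 2*√2*(2*I*√2) = 4680 + 8*I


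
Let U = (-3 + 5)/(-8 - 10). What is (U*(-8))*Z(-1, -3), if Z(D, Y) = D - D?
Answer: 0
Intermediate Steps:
Z(D, Y) = 0
U = -⅑ (U = 2/(-18) = 2*(-1/18) = -⅑ ≈ -0.11111)
(U*(-8))*Z(-1, -3) = -⅑*(-8)*0 = (8/9)*0 = 0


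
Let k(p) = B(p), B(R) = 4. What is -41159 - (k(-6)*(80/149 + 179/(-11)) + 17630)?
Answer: -96252007/1639 ≈ -58726.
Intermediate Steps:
k(p) = 4
-41159 - (k(-6)*(80/149 + 179/(-11)) + 17630) = -41159 - (4*(80/149 + 179/(-11)) + 17630) = -41159 - (4*(80*(1/149) + 179*(-1/11)) + 17630) = -41159 - (4*(80/149 - 179/11) + 17630) = -41159 - (4*(-25791/1639) + 17630) = -41159 - (-103164/1639 + 17630) = -41159 - 1*28792406/1639 = -41159 - 28792406/1639 = -96252007/1639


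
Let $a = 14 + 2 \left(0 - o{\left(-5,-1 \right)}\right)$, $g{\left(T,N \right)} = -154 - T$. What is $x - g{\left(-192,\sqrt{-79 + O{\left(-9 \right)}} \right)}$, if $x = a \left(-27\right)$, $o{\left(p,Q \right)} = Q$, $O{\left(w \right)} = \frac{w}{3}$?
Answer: $-470$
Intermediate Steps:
$O{\left(w \right)} = \frac{w}{3}$ ($O{\left(w \right)} = w \frac{1}{3} = \frac{w}{3}$)
$a = 16$ ($a = 14 + 2 \left(0 - -1\right) = 14 + 2 \left(0 + 1\right) = 14 + 2 \cdot 1 = 14 + 2 = 16$)
$x = -432$ ($x = 16 \left(-27\right) = -432$)
$x - g{\left(-192,\sqrt{-79 + O{\left(-9 \right)}} \right)} = -432 - \left(-154 - -192\right) = -432 - \left(-154 + 192\right) = -432 - 38 = -470$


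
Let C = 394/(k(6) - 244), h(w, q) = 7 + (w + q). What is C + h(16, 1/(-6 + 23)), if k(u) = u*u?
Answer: 37419/1768 ≈ 21.165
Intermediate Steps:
k(u) = u²
h(w, q) = 7 + q + w (h(w, q) = 7 + (q + w) = 7 + q + w)
C = -197/104 (C = 394/(6² - 244) = 394/(36 - 244) = 394/(-208) = 394*(-1/208) = -197/104 ≈ -1.8942)
C + h(16, 1/(-6 + 23)) = -197/104 + (7 + 1/(-6 + 23) + 16) = -197/104 + (7 + 1/17 + 16) = -197/104 + 392/17 = 37419/1768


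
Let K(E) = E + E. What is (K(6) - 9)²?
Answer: 9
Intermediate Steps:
K(E) = 2*E
(K(6) - 9)² = (2*6 - 9)² = (12 - 9)² = 3² = 9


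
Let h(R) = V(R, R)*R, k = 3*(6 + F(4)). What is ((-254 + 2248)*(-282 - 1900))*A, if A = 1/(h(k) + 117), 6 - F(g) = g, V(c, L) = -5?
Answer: 4350908/3 ≈ 1.4503e+6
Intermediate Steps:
F(g) = 6 - g
k = 24 (k = 3*(6 + (6 - 1*4)) = 3*(6 + (6 - 4)) = 3*(6 + 2) = 3*8 = 24)
h(R) = -5*R
A = -⅓ (A = 1/(-5*24 + 117) = 1/(-120 + 117) = 1/(-3) = -⅓ ≈ -0.33333)
((-254 + 2248)*(-282 - 1900))*A = ((-254 + 2248)*(-282 - 1900))*(-⅓) = (1994*(-2182))*(-⅓) = -4350908*(-⅓) = 4350908/3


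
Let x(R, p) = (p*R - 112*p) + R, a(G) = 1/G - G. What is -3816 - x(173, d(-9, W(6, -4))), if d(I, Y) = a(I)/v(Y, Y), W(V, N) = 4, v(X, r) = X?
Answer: -37121/9 ≈ -4124.6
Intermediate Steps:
a(G) = 1/G - G
d(I, Y) = (1/I - I)/Y
x(R, p) = R - 112*p + R*p (x(R, p) = (R*p - 112*p) + R = (-112*p + R*p) + R = R - 112*p + R*p)
-3816 - x(173, d(-9, W(6, -4))) = -3816 - (173 - 112*(1 - 1*(-9)**2)/((-9)*4) + 173*((1 - 1*(-9)**2)/(-9*4))) = -3816 - (173 - (-112)*(1 - 1*81)/(9*4) + 173*(-1/9*1/4*(1 - 1*81))) = -3816 - (173 - (-112)*(1 - 81)/(9*4) + 173*(-1/9*1/4*(1 - 81))) = -3816 - (173 - (-112)*(-80)/(9*4) + 173*(-1/9*1/4*(-80))) = -3816 - (173 - 112*20/9 + 173*(20/9)) = -3816 - (173 - 2240/9 + 3460/9) = -3816 - 1*2777/9 = -3816 - 2777/9 = -37121/9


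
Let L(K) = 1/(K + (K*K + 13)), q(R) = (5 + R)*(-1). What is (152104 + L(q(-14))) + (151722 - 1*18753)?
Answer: 29362520/103 ≈ 2.8507e+5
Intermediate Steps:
q(R) = -5 - R
L(K) = 1/(13 + K + K²) (L(K) = 1/(K + (K² + 13)) = 1/(K + (13 + K²)) = 1/(13 + K + K²))
(152104 + L(q(-14))) + (151722 - 1*18753) = (152104 + 1/(13 + (-5 - 1*(-14)) + (-5 - 1*(-14))²)) + (151722 - 1*18753) = (152104 + 1/(13 + (-5 + 14) + (-5 + 14)²)) + (151722 - 18753) = (152104 + 1/(13 + 9 + 9²)) + 132969 = (152104 + 1/(13 + 9 + 81)) + 132969 = (152104 + 1/103) + 132969 = 15666713/103 + 132969 = 29362520/103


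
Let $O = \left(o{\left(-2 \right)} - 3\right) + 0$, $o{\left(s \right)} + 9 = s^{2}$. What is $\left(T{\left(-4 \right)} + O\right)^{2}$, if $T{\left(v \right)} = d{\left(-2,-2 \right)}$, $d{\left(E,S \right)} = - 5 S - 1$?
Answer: $1$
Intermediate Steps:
$o{\left(s \right)} = -9 + s^{2}$
$d{\left(E,S \right)} = -1 - 5 S$
$O = -8$ ($O = \left(\left(-9 + \left(-2\right)^{2}\right) - 3\right) + 0 = \left(\left(-9 + 4\right) - 3\right) + 0 = \left(-5 - 3\right) + 0 = -8 + 0 = -8$)
$T{\left(v \right)} = 9$ ($T{\left(v \right)} = -1 - -10 = -1 + 10 = 9$)
$\left(T{\left(-4 \right)} + O\right)^{2} = \left(9 - 8\right)^{2} = 1^{2} = 1$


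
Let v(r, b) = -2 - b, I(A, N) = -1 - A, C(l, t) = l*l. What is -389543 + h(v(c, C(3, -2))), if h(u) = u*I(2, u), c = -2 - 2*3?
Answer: -389510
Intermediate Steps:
C(l, t) = l²
c = -8 (c = -2 - 6 = -8)
h(u) = -3*u (h(u) = u*(-1 - 1*2) = u*(-1 - 2) = u*(-3) = -3*u)
-389543 + h(v(c, C(3, -2))) = -389543 - 3*(-2 - 1*3²) = -389543 - 3*(-2 - 1*9) = -389543 - 3*(-2 - 9) = -389543 - 3*(-11) = -389543 + 33 = -389510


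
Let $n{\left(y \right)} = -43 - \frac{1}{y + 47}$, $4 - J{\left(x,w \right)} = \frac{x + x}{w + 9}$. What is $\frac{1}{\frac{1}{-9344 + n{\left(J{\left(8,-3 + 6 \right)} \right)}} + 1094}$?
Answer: $\frac{1398666}{1530140455} \approx 0.00091408$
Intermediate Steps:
$J{\left(x,w \right)} = 4 - \frac{2 x}{9 + w}$ ($J{\left(x,w \right)} = 4 - \frac{x + x}{w + 9} = 4 - \frac{2 x}{9 + w}$)
$n{\left(y \right)} = -43 - \frac{1}{47 + y}$
$\frac{1}{\frac{1}{-9344 + n{\left(J{\left(8,-3 + 6 \right)} \right)}} + 1094} = \frac{1}{\frac{1}{-9344 + \frac{-2022 - 43 \frac{2 \left(18 - 8 + 2 \left(-3 + 6\right)\right)}{9 + \left(-3 + 6\right)}}{47 + \frac{2 \left(18 - 8 + 2 \left(-3 + 6\right)\right)}{9 + \left(-3 + 6\right)}}} + 1094} = \frac{1}{\frac{1}{-9344 + \frac{-2022 - 43 \frac{2 \left(18 - 8 + 2 \cdot 3\right)}{9 + 3}}{47 + \frac{2 \left(18 - 8 + 2 \cdot 3\right)}{9 + 3}}} + 1094} = \frac{1}{\frac{1}{-9344 + \frac{-2022 - 43 \frac{2 \left(18 - 8 + 6\right)}{12}}{47 + \frac{2 \left(18 - 8 + 6\right)}{12}}} + 1094} = \frac{1}{\frac{1}{-9344 + \frac{-2022 - 43 \cdot 2 \cdot \frac{1}{12} \cdot 16}{47 + 2 \cdot \frac{1}{12} \cdot 16}} + 1094} = \frac{1}{\frac{1}{-9344 + \frac{-2022 - \frac{344}{3}}{47 + \frac{8}{3}}} + 1094} = \frac{1}{\frac{1}{-9344 + \frac{-2022 - \frac{344}{3}}{\frac{149}{3}}} + 1094} = \frac{1}{\frac{1}{-9344 + \frac{3}{149} \left(- \frac{6410}{3}\right)} + 1094} = \frac{1}{\frac{1}{-9344 - \frac{6410}{149}} + 1094} = \frac{1}{\frac{1}{- \frac{1398666}{149}} + 1094} = \frac{1}{- \frac{149}{1398666} + 1094} = \frac{1}{\frac{1530140455}{1398666}} = \frac{1398666}{1530140455}$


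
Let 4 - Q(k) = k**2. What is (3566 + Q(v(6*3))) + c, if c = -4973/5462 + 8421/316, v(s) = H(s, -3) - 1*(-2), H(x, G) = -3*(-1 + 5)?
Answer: 3016808137/862996 ≈ 3495.7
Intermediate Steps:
H(x, G) = -12 (H(x, G) = -3*4 = -12)
v(s) = -10 (v(s) = -12 - 1*(-2) = -12 + 2 = -10)
c = 22212017/862996 (c = -4973*1/5462 + 8421*(1/316) = -4973/5462 + 8421/316 = 22212017/862996 ≈ 25.738)
Q(k) = 4 - k**2
(3566 + Q(v(6*3))) + c = (3566 + (4 - 1*(-10)**2)) + 22212017/862996 = (3566 + (4 - 1*100)) + 22212017/862996 = (3566 + (4 - 100)) + 22212017/862996 = (3566 - 96) + 22212017/862996 = 3470 + 22212017/862996 = 3016808137/862996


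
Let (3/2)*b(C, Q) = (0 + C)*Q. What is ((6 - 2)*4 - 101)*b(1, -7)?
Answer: 1190/3 ≈ 396.67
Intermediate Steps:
b(C, Q) = 2*C*Q/3 (b(C, Q) = 2*((0 + C)*Q)/3 = 2*(C*Q)/3 = 2*C*Q/3)
((6 - 2)*4 - 101)*b(1, -7) = ((6 - 2)*4 - 101)*((⅔)*1*(-7)) = (4*4 - 101)*(-14/3) = (16 - 101)*(-14/3) = -85*(-14/3) = 1190/3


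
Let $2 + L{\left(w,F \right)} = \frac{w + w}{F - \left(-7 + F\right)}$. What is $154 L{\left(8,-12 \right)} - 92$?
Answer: $-48$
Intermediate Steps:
$L{\left(w,F \right)} = -2 + \frac{2 w}{7}$ ($L{\left(w,F \right)} = -2 + \frac{w + w}{F - \left(-7 + F\right)} = -2 + \frac{2 w}{7}$)
$154 L{\left(8,-12 \right)} - 92 = 154 \left(-2 + \frac{2}{7} \cdot 8\right) - 92 = 154 \left(-2 + \frac{16}{7}\right) - 92 = 154 \cdot \frac{2}{7} - 92 = 44 - 92 = -48$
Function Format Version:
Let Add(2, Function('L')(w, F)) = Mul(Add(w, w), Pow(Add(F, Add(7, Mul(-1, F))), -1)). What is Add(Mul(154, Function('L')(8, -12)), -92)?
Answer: -48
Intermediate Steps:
Function('L')(w, F) = Add(-2, Mul(Rational(2, 7), w)) (Function('L')(w, F) = Add(-2, Mul(Add(w, w), Pow(Add(F, Add(7, Mul(-1, F))), -1))) = Add(-2, Mul(Mul(2, w), Pow(7, -1))) = Add(-2, Mul(Mul(2, w), Rational(1, 7))) = Add(-2, Mul(Rational(2, 7), w)))
Add(Mul(154, Function('L')(8, -12)), -92) = Add(Mul(154, Add(-2, Mul(Rational(2, 7), 8))), -92) = Add(Mul(154, Add(-2, Rational(16, 7))), -92) = Add(Mul(154, Rational(2, 7)), -92) = Add(44, -92) = -48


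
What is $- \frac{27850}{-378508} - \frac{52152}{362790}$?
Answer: $- \frac{27690367}{394594590} \approx -0.070174$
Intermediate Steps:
$- \frac{27850}{-378508} - \frac{52152}{362790} = \left(-27850\right) \left(- \frac{1}{378508}\right) - \frac{8692}{60465} = \frac{13925}{189254} - \frac{8692}{60465} = - \frac{27690367}{394594590}$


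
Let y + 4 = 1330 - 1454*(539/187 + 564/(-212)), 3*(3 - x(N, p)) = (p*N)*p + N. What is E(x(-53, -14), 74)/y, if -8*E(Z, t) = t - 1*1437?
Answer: 1228063/7231408 ≈ 0.16982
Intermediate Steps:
x(N, p) = 3 - N/3 - N*p**2/3 (x(N, p) = 3 - ((p*N)*p + N)/3 = 3 - ((N*p)*p + N)/3 = 3 - (N*p**2 + N)/3 = 3 - (N + N*p**2)/3 = 3 + (-N/3 - N*p**2/3) = 3 - N/3 - N*p**2/3)
E(Z, t) = 1437/8 - t/8 (E(Z, t) = -(t - 1*1437)/8 = -(t - 1437)/8 = -(-1437 + t)/8 = 1437/8 - t/8)
y = 903926/901 (y = -4 + (1330 - 1454*(539/187 + 564/(-212))) = -4 + (1330 - 1454*(539*(1/187) + 564*(-1/212))) = -4 + (1330 - 1454*(49/17 - 141/53)) = -4 + (1330 - 1454*200/901) = -4 + (1330 - 290800/901) = -4 + 907530/901 = 903926/901 ≈ 1003.2)
E(x(-53, -14), 74)/y = (1437/8 - 1/8*74)/(903926/901) = (1437/8 - 37/4)*(901/903926) = (1363/8)*(901/903926) = 1228063/7231408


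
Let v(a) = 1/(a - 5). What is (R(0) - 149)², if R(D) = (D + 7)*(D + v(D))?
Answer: 565504/25 ≈ 22620.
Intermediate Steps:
v(a) = 1/(-5 + a)
R(D) = (7 + D)*(D + 1/(-5 + D)) (R(D) = (D + 7)*(D + 1/(-5 + D)) = (7 + D)*(D + 1/(-5 + D)))
(R(0) - 149)² = ((7 + 0 + 0*(-5 + 0)*(7 + 0))/(-5 + 0) - 149)² = ((7 + 0 + 0*(-5)*7)/(-5) - 149)² = (-(7 + 0 + 0)/5 - 149)² = (-⅕*7 - 149)² = (-7/5 - 149)² = (-752/5)² = 565504/25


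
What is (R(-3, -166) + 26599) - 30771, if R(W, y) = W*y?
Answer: -3674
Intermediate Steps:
(R(-3, -166) + 26599) - 30771 = (-3*(-166) + 26599) - 30771 = (498 + 26599) - 30771 = 27097 - 30771 = -3674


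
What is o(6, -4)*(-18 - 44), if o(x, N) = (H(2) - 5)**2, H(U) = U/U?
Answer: -992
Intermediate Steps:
H(U) = 1
o(x, N) = 16 (o(x, N) = (1 - 5)**2 = (-4)**2 = 16)
o(6, -4)*(-18 - 44) = 16*(-18 - 44) = 16*(-62) = -992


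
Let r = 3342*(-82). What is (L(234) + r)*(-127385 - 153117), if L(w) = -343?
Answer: 76966102274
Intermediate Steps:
r = -274044
(L(234) + r)*(-127385 - 153117) = (-343 - 274044)*(-127385 - 153117) = -274387*(-280502) = 76966102274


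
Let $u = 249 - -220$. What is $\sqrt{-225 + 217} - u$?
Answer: $-469 + 2 i \sqrt{2} \approx -469.0 + 2.8284 i$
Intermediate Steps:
$u = 469$ ($u = 249 + 220 = 469$)
$\sqrt{-225 + 217} - u = \sqrt{-225 + 217} - 469 = \sqrt{-8} - 469 = 2 i \sqrt{2} - 469 = -469 + 2 i \sqrt{2}$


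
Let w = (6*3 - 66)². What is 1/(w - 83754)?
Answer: -1/81450 ≈ -1.2277e-5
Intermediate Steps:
w = 2304 (w = (18 - 66)² = (-48)² = 2304)
1/(w - 83754) = 1/(2304 - 83754) = 1/(-81450) = -1/81450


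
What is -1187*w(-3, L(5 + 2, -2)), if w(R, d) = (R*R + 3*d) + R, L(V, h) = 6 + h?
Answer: -21366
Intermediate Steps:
w(R, d) = R + R² + 3*d (w(R, d) = (R² + 3*d) + R = R + R² + 3*d)
-1187*w(-3, L(5 + 2, -2)) = -1187*(-3 + (-3)² + 3*(6 - 2)) = -1187*(-3 + 9 + 3*4) = -1187*(-3 + 9 + 12) = -1187*18 = -21366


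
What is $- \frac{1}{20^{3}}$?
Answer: $- \frac{1}{8000} \approx -0.000125$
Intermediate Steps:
$- \frac{1}{20^{3}} = - \frac{1}{8000}$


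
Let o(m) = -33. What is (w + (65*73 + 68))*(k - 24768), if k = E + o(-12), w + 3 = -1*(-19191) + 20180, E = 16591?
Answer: -362726010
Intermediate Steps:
w = 39368 (w = -3 + (-1*(-19191) + 20180) = -3 + (19191 + 20180) = -3 + 39371 = 39368)
k = 16558 (k = 16591 - 33 = 16558)
(w + (65*73 + 68))*(k - 24768) = (39368 + (65*73 + 68))*(16558 - 24768) = (39368 + (4745 + 68))*(-8210) = (39368 + 4813)*(-8210) = 44181*(-8210) = -362726010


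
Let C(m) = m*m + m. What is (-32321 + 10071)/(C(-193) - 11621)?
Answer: -4450/5087 ≈ -0.87478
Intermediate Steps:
C(m) = m + m² (C(m) = m² + m = m + m²)
(-32321 + 10071)/(C(-193) - 11621) = (-32321 + 10071)/(-193*(1 - 193) - 11621) = -22250/(-193*(-192) - 11621) = -22250/(37056 - 11621) = -22250/25435 = -22250*1/25435 = -4450/5087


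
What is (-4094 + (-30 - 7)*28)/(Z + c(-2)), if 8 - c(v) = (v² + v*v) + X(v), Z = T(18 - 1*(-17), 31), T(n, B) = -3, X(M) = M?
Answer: 5130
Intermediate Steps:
Z = -3
c(v) = 8 - v - 2*v² (c(v) = 8 - ((v² + v*v) + v) = 8 - ((v² + v²) + v) = 8 - (2*v² + v) = 8 - (v + 2*v²) = 8 + (-v - 2*v²) = 8 - v - 2*v²)
(-4094 + (-30 - 7)*28)/(Z + c(-2)) = (-4094 + (-30 - 7)*28)/(-3 + (8 - 1*(-2) - 2*(-2)²)) = (-4094 - 37*28)/(-3 + (8 + 2 - 2*4)) = (-4094 - 1036)/(-3 + (8 + 2 - 8)) = -5130/(-3 + 2) = -5130/(-1) = -5130*(-1) = 5130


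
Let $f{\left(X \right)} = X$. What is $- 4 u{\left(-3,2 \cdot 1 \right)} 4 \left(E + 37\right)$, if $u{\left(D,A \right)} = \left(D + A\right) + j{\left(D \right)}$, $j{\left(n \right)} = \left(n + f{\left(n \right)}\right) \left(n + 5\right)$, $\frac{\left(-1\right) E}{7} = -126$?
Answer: $191152$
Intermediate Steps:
$E = 882$ ($E = \left(-7\right) \left(-126\right) = 882$)
$j{\left(n \right)} = 2 n \left(5 + n\right)$ ($j{\left(n \right)} = \left(n + n\right) \left(n + 5\right) = 2 n \left(5 + n\right)$)
$u{\left(D,A \right)} = A + D + 2 D \left(5 + D\right)$ ($u{\left(D,A \right)} = \left(D + A\right) + 2 D \left(5 + D\right) = \left(A + D\right) + 2 D \left(5 + D\right) = A + D + 2 D \left(5 + D\right)$)
$- 4 u{\left(-3,2 \cdot 1 \right)} 4 \left(E + 37\right) = - 4 \left(2 \cdot 1 + 2 \left(-3\right)^{2} + 11 \left(-3\right)\right) 4 \left(882 + 37\right) = - 4 \left(2 + 2 \cdot 9 - 33\right) 4 \cdot 919 = - 4 \left(2 + 18 - 33\right) 4 \cdot 919 = \left(-4\right) \left(-13\right) 4 \cdot 919 = 52 \cdot 4 \cdot 919 = 208 \cdot 919 = 191152$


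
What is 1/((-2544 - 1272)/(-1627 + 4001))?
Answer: -1187/1908 ≈ -0.62212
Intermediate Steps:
1/((-2544 - 1272)/(-1627 + 4001)) = 1/(-3816/2374) = 1/(-3816*1/2374) = 1/(-1908/1187) = -1187/1908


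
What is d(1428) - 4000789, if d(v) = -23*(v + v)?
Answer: -4066477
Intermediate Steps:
d(v) = -46*v
d(1428) - 4000789 = -46*1428 - 4000789 = -65688 - 4000789 = -4066477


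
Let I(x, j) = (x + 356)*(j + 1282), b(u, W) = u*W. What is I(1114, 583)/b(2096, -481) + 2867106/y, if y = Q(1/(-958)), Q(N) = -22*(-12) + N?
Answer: 1384225548620199/127489400168 ≈ 10858.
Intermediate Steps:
b(u, W) = W*u
Q(N) = 264 + N
y = 252911/958 (y = 264 + 1/(-958) = 264 - 1/958 = 252911/958 ≈ 264.00)
I(x, j) = (356 + x)*(1282 + j)
I(1114, 583)/b(2096, -481) + 2867106/y = (456392 + 356*583 + 1282*1114 + 583*1114)/((-481*2096)) + 2867106/(252911/958) = (456392 + 207548 + 1428148 + 649462)/(-1008176) + 2867106*(958/252911) = 2741550*(-1/1008176) + 2746687548/252911 = -1370775/504088 + 2746687548/252911 = 1384225548620199/127489400168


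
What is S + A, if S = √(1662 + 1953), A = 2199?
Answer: 2199 + √3615 ≈ 2259.1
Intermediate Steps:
S = √3615 ≈ 60.125
S + A = √3615 + 2199 = 2199 + √3615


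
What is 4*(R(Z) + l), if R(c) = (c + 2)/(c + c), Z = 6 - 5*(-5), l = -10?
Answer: -1174/31 ≈ -37.871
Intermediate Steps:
Z = 31 (Z = 6 + 25 = 31)
R(c) = (2 + c)/(2*c) (R(c) = (2 + c)/((2*c)) = (2 + c)*(1/(2*c)) = (2 + c)/(2*c))
4*(R(Z) + l) = 4*((½)*(2 + 31)/31 - 10) = 4*((½)*(1/31)*33 - 10) = 4*(33/62 - 10) = 4*(-587/62) = -1174/31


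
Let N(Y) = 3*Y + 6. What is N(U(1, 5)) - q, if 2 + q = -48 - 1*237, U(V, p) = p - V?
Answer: 305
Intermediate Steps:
q = -287 (q = -2 + (-48 - 1*237) = -2 + (-48 - 237) = -2 - 285 = -287)
N(Y) = 6 + 3*Y
N(U(1, 5)) - q = (6 + 3*(5 - 1*1)) - 1*(-287) = (6 + 3*(5 - 1)) + 287 = (6 + 3*4) + 287 = (6 + 12) + 287 = 18 + 287 = 305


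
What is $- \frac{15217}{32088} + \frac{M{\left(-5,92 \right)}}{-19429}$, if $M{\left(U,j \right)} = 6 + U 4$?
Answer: $- \frac{295201861}{623437752} \approx -0.47351$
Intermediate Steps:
$M{\left(U,j \right)} = 6 + 4 U$
$- \frac{15217}{32088} + \frac{M{\left(-5,92 \right)}}{-19429} = - \frac{15217}{32088} + \frac{6 + 4 \left(-5\right)}{-19429} = \left(-15217\right) \frac{1}{32088} + \left(6 - 20\right) \left(- \frac{1}{19429}\right) = - \frac{15217}{32088} - - \frac{14}{19429} = - \frac{15217}{32088} + \frac{14}{19429} = - \frac{295201861}{623437752}$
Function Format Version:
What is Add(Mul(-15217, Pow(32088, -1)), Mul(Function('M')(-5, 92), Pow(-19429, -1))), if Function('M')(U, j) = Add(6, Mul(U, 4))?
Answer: Rational(-295201861, 623437752) ≈ -0.47351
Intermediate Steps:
Function('M')(U, j) = Add(6, Mul(4, U))
Add(Mul(-15217, Pow(32088, -1)), Mul(Function('M')(-5, 92), Pow(-19429, -1))) = Add(Mul(-15217, Pow(32088, -1)), Mul(Add(6, Mul(4, -5)), Pow(-19429, -1))) = Add(Mul(-15217, Rational(1, 32088)), Mul(Add(6, -20), Rational(-1, 19429))) = Add(Rational(-15217, 32088), Mul(-14, Rational(-1, 19429))) = Add(Rational(-15217, 32088), Rational(14, 19429)) = Rational(-295201861, 623437752)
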